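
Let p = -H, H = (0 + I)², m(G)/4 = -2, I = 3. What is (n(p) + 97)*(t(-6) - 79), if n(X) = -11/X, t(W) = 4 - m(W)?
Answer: -59228/9 ≈ -6580.9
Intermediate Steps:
m(G) = -8 (m(G) = 4*(-2) = -8)
t(W) = 12 (t(W) = 4 - 1*(-8) = 4 + 8 = 12)
H = 9 (H = (0 + 3)² = 3² = 9)
p = -9 (p = -1*9 = -9)
(n(p) + 97)*(t(-6) - 79) = (-11/(-9) + 97)*(12 - 79) = (-11*(-⅑) + 97)*(-67) = (11/9 + 97)*(-67) = (884/9)*(-67) = -59228/9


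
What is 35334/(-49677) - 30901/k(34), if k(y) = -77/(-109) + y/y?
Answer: -55776363539/3079974 ≈ -18109.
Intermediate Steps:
k(y) = 186/109 (k(y) = -77*(-1/109) + 1 = 77/109 + 1 = 186/109)
35334/(-49677) - 30901/k(34) = 35334/(-49677) - 30901/186/109 = 35334*(-1/49677) - 30901*109/186 = -11778/16559 - 3368209/186 = -55776363539/3079974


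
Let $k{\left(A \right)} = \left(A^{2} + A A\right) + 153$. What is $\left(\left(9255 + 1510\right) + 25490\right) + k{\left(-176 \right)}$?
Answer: $98360$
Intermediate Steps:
$k{\left(A \right)} = 153 + 2 A^{2}$ ($k{\left(A \right)} = \left(A^{2} + A^{2}\right) + 153 = 2 A^{2} + 153 = 153 + 2 A^{2}$)
$\left(\left(9255 + 1510\right) + 25490\right) + k{\left(-176 \right)} = \left(\left(9255 + 1510\right) + 25490\right) + \left(153 + 2 \left(-176\right)^{2}\right) = \left(10765 + 25490\right) + \left(153 + 2 \cdot 30976\right) = 36255 + \left(153 + 61952\right) = 36255 + 62105 = 98360$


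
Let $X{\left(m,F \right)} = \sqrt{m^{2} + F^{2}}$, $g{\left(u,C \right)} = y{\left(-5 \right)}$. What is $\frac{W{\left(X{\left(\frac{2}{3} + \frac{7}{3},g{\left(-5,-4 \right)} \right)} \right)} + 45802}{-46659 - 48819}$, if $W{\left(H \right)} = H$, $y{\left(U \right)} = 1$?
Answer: $- \frac{22901}{47739} - \frac{\sqrt{10}}{95478} \approx -0.47975$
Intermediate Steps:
$g{\left(u,C \right)} = 1$
$X{\left(m,F \right)} = \sqrt{F^{2} + m^{2}}$
$\frac{W{\left(X{\left(\frac{2}{3} + \frac{7}{3},g{\left(-5,-4 \right)} \right)} \right)} + 45802}{-46659 - 48819} = \frac{\sqrt{1^{2} + \left(\frac{2}{3} + \frac{7}{3}\right)^{2}} + 45802}{-46659 - 48819} = \frac{\sqrt{1 + \left(2 \cdot \frac{1}{3} + 7 \cdot \frac{1}{3}\right)^{2}} + 45802}{-95478} = \left(\sqrt{1 + \left(\frac{2}{3} + \frac{7}{3}\right)^{2}} + 45802\right) \left(- \frac{1}{95478}\right) = \left(\sqrt{1 + 3^{2}} + 45802\right) \left(- \frac{1}{95478}\right) = \left(\sqrt{1 + 9} + 45802\right) \left(- \frac{1}{95478}\right) = \left(\sqrt{10} + 45802\right) \left(- \frac{1}{95478}\right) = \left(45802 + \sqrt{10}\right) \left(- \frac{1}{95478}\right) = - \frac{22901}{47739} - \frac{\sqrt{10}}{95478}$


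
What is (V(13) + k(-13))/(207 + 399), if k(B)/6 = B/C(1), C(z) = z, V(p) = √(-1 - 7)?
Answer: -13/101 + I*√2/303 ≈ -0.12871 + 0.0046674*I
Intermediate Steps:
V(p) = 2*I*√2 (V(p) = √(-8) = 2*I*√2)
k(B) = 6*B (k(B) = 6*(B/1) = 6*(B*1) = 6*B)
(V(13) + k(-13))/(207 + 399) = (2*I*√2 + 6*(-13))/(207 + 399) = (2*I*√2 - 78)/606 = (-78 + 2*I*√2)*(1/606) = -13/101 + I*√2/303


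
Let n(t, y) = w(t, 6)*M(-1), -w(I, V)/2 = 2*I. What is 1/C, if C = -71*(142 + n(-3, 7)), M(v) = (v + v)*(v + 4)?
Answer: -1/4970 ≈ -0.00020121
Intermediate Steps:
M(v) = 2*v*(4 + v) (M(v) = (2*v)*(4 + v) = 2*v*(4 + v))
w(I, V) = -4*I
n(t, y) = 24*t (n(t, y) = (-4*t)*(2*(-1)*(4 - 1)) = (-4*t)*(2*(-1)*3) = -4*t*(-6) = 24*t)
C = -4970 (C = -71*(142 + 24*(-3)) = -71*(142 - 72) = -71*70 = -4970)
1/C = 1/(-4970) = -1/4970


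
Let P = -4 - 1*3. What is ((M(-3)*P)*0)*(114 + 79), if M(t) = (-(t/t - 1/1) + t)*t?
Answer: 0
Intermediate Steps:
P = -7 (P = -4 - 3 = -7)
M(t) = t**2 (M(t) = (-(1 - 1*1) + t)*t = (-(1 - 1) + t)*t = (-1*0 + t)*t = (0 + t)*t = t*t = t**2)
((M(-3)*P)*0)*(114 + 79) = (((-3)**2*(-7))*0)*(114 + 79) = ((9*(-7))*0)*193 = -63*0*193 = 0*193 = 0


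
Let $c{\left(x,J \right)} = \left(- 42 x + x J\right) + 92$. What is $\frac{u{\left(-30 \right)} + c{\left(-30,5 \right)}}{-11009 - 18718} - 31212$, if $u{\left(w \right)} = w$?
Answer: $- \frac{927840296}{29727} \approx -31212.0$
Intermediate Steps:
$c{\left(x,J \right)} = 92 - 42 x + J x$ ($c{\left(x,J \right)} = \left(- 42 x + J x\right) + 92 = 92 - 42 x + J x$)
$\frac{u{\left(-30 \right)} + c{\left(-30,5 \right)}}{-11009 - 18718} - 31212 = \frac{-30 + \left(92 - -1260 + 5 \left(-30\right)\right)}{-11009 - 18718} - 31212 = \frac{-30 + \left(92 + 1260 - 150\right)}{-29727} - 31212 = \left(-30 + 1202\right) \left(- \frac{1}{29727}\right) - 31212 = 1172 \left(- \frac{1}{29727}\right) - 31212 = - \frac{1172}{29727} - 31212 = - \frac{927840296}{29727}$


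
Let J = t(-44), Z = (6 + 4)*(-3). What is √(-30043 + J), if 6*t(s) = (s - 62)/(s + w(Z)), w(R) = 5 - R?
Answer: 2*I*√608331/9 ≈ 173.32*I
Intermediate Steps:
Z = -30 (Z = 10*(-3) = -30)
t(s) = (-62 + s)/(6*(35 + s)) (t(s) = ((s - 62)/(s + (5 - 1*(-30))))/6 = ((-62 + s)/(s + (5 + 30)))/6 = ((-62 + s)/(s + 35))/6 = ((-62 + s)/(35 + s))/6 = (-62 + s)/(6*(35 + s)))
J = 53/27 (J = (-62 - 44)/(6*(35 - 44)) = (⅙)*(-106)/(-9) = (⅙)*(-⅑)*(-106) = 53/27 ≈ 1.9630)
√(-30043 + J) = √(-30043 + 53/27) = √(-811108/27) = 2*I*√608331/9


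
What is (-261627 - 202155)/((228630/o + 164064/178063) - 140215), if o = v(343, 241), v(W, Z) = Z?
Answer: 19902361838106/5976321871231 ≈ 3.3302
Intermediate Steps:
o = 241
(-261627 - 202155)/((228630/o + 164064/178063) - 140215) = (-261627 - 202155)/((228630/241 + 164064/178063) - 140215) = -463782/((228630*(1/241) + 164064*(1/178063)) - 140215) = -463782/((228630/241 + 164064/178063) - 140215) = -463782/(40750083114/42913183 - 140215) = -463782/(-5976321871231/42913183) = -463782*(-42913183/5976321871231) = 19902361838106/5976321871231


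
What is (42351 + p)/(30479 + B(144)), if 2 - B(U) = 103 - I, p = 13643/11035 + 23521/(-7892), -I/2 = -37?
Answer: 3688121321541/2652010475440 ≈ 1.3907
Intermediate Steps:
I = 74 (I = -2*(-37) = 74)
p = -151883679/87088220 (p = 13643*(1/11035) + 23521*(-1/7892) = 13643/11035 - 23521/7892 = -151883679/87088220 ≈ -1.7440)
B(U) = -27 (B(U) = 2 - (103 - 1*74) = 2 - (103 - 74) = 2 - 1*29 = 2 - 29 = -27)
(42351 + p)/(30479 + B(144)) = (42351 - 151883679/87088220)/(30479 - 27) = (3688121321541/87088220)/30452 = (3688121321541/87088220)*(1/30452) = 3688121321541/2652010475440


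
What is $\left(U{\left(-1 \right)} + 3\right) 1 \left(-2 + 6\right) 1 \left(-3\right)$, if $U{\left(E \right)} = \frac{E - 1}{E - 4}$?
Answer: $- \frac{204}{5} \approx -40.8$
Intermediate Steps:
$U{\left(E \right)} = \frac{-1 + E}{-4 + E}$
$\left(U{\left(-1 \right)} + 3\right) 1 \left(-2 + 6\right) 1 \left(-3\right) = \left(\frac{-1 - 1}{-4 - 1} + 3\right) 1 \left(-2 + 6\right) 1 \left(-3\right) = \left(\frac{1}{-5} \left(-2\right) + 3\right) 1 \cdot 4 \cdot 1 \left(-3\right) = \left(\left(- \frac{1}{5}\right) \left(-2\right) + 3\right) 1 \cdot 4 \left(-3\right) = \left(\frac{2}{5} + 3\right) 1 \cdot 4 \left(-3\right) = \frac{17}{5} \cdot 1 \cdot 4 \left(-3\right) = \frac{17}{5} \cdot 4 \left(-3\right) = \frac{68}{5} \left(-3\right) = - \frac{204}{5}$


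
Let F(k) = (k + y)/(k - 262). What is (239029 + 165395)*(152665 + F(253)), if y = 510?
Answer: 61707103792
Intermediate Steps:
F(k) = (510 + k)/(-262 + k) (F(k) = (k + 510)/(k - 262) = (510 + k)/(-262 + k))
(239029 + 165395)*(152665 + F(253)) = (239029 + 165395)*(152665 + (510 + 253)/(-262 + 253)) = 404424*(152665 + 763/(-9)) = 404424*(152665 - ⅑*763) = 404424*(152665 - 763/9) = 404424*(1373222/9) = 61707103792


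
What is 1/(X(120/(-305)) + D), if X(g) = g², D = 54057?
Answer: 3721/201146673 ≈ 1.8499e-5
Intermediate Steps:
1/(X(120/(-305)) + D) = 1/((120/(-305))² + 54057) = 1/((120*(-1/305))² + 54057) = 1/((-24/61)² + 54057) = 1/(576/3721 + 54057) = 1/(201146673/3721) = 3721/201146673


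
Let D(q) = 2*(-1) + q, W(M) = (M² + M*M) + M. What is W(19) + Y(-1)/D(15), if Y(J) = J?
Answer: 9632/13 ≈ 740.92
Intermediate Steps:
W(M) = M + 2*M² (W(M) = (M² + M²) + M = 2*M² + M = M + 2*M²)
D(q) = -2 + q
W(19) + Y(-1)/D(15) = 19*(1 + 2*19) - 1/(-2 + 15) = 19*(1 + 38) - 1/13 = 19*39 + (1/13)*(-1) = 741 - 1/13 = 9632/13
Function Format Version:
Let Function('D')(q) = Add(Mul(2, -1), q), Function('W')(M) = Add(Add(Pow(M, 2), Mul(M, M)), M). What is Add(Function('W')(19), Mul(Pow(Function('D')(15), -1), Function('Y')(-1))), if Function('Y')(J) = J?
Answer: Rational(9632, 13) ≈ 740.92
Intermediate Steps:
Function('W')(M) = Add(M, Mul(2, Pow(M, 2))) (Function('W')(M) = Add(Add(Pow(M, 2), Pow(M, 2)), M) = Add(Mul(2, Pow(M, 2)), M) = Add(M, Mul(2, Pow(M, 2))))
Function('D')(q) = Add(-2, q)
Add(Function('W')(19), Mul(Pow(Function('D')(15), -1), Function('Y')(-1))) = Add(Mul(19, Add(1, Mul(2, 19))), Mul(Pow(Add(-2, 15), -1), -1)) = Add(Mul(19, Add(1, 38)), Mul(Pow(13, -1), -1)) = Add(Mul(19, 39), Mul(Rational(1, 13), -1)) = Add(741, Rational(-1, 13)) = Rational(9632, 13)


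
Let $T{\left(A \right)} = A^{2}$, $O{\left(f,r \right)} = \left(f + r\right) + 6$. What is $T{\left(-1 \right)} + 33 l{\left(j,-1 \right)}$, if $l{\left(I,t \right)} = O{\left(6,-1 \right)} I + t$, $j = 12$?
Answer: $4324$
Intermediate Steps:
$O{\left(f,r \right)} = 6 + f + r$
$l{\left(I,t \right)} = t + 11 I$ ($l{\left(I,t \right)} = \left(6 + 6 - 1\right) I + t = 11 I + t = t + 11 I$)
$T{\left(-1 \right)} + 33 l{\left(j,-1 \right)} = \left(-1\right)^{2} + 33 \left(-1 + 11 \cdot 12\right) = 1 + 33 \left(-1 + 132\right) = 1 + 33 \cdot 131 = 1 + 4323 = 4324$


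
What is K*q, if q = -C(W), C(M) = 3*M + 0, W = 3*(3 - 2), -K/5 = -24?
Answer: -1080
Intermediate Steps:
K = 120 (K = -5*(-24) = 120)
W = 3 (W = 3*1 = 3)
C(M) = 3*M
q = -9 (q = -3*3 = -1*9 = -9)
K*q = 120*(-9) = -1080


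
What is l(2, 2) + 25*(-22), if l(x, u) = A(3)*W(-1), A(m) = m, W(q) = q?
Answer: -553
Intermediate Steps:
l(x, u) = -3 (l(x, u) = 3*(-1) = -3)
l(2, 2) + 25*(-22) = -3 + 25*(-22) = -3 - 550 = -553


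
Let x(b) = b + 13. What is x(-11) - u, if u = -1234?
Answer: 1236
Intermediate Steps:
x(b) = 13 + b
x(-11) - u = (13 - 11) - 1*(-1234) = 2 + 1234 = 1236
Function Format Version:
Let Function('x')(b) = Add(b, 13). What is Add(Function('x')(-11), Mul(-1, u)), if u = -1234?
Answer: 1236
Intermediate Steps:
Function('x')(b) = Add(13, b)
Add(Function('x')(-11), Mul(-1, u)) = Add(Add(13, -11), Mul(-1, -1234)) = Add(2, 1234) = 1236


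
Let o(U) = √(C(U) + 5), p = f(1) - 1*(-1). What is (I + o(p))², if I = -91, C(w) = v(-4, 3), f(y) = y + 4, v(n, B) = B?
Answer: 8289 - 364*√2 ≈ 7774.2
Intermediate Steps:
f(y) = 4 + y
C(w) = 3
p = 6 (p = (4 + 1) - 1*(-1) = 5 + 1 = 6)
o(U) = 2*√2 (o(U) = √(3 + 5) = √8 = 2*√2)
(I + o(p))² = (-91 + 2*√2)²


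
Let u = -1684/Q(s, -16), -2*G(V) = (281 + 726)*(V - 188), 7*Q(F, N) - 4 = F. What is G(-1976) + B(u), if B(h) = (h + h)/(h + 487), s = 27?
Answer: 3605376790/3309 ≈ 1.0896e+6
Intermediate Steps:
Q(F, N) = 4/7 + F/7
G(V) = 94658 - 1007*V/2 (G(V) = -(281 + 726)*(V - 188)/2 = -1007*(-188 + V)/2 = -(-189316 + 1007*V)/2 = 94658 - 1007*V/2)
u = -11788/31 (u = -1684/(4/7 + (1/7)*27) = -1684/(4/7 + 27/7) = -1684/31/7 = -1684*7/31 = -11788/31 ≈ -380.26)
B(h) = 2*h/(487 + h) (B(h) = (2*h)/(487 + h) = 2*h/(487 + h))
G(-1976) + B(u) = (94658 - 1007/2*(-1976)) + 2*(-11788/31)/(487 - 11788/31) = (94658 + 994916) + 2*(-11788/31)/(3309/31) = 1089574 + 2*(-11788/31)*(31/3309) = 1089574 - 23576/3309 = 3605376790/3309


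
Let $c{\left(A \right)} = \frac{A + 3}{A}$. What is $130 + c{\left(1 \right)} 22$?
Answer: $218$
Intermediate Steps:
$c{\left(A \right)} = \frac{3 + A}{A}$
$130 + c{\left(1 \right)} 22 = 130 + \frac{3 + 1}{1} \cdot 22 = 130 + 1 \cdot 4 \cdot 22 = 130 + 4 \cdot 22 = 130 + 88 = 218$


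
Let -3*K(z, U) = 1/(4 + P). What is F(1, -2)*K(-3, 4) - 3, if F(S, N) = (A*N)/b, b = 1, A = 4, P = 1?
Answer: -37/15 ≈ -2.4667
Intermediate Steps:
F(S, N) = 4*N (F(S, N) = (4*N)/1 = (4*N)*1 = 4*N)
K(z, U) = -1/15 (K(z, U) = -1/(3*(4 + 1)) = -⅓/5 = -⅓*⅕ = -1/15)
F(1, -2)*K(-3, 4) - 3 = (4*(-2))*(-1/15) - 3 = -8*(-1/15) - 3 = 8/15 - 3 = -37/15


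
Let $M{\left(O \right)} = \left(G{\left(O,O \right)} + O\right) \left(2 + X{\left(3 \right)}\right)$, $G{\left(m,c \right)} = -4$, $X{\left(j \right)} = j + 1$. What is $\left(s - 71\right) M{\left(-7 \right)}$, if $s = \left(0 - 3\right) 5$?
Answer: $5676$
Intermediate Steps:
$X{\left(j \right)} = 1 + j$
$M{\left(O \right)} = -24 + 6 O$ ($M{\left(O \right)} = \left(-4 + O\right) \left(2 + \left(1 + 3\right)\right) = \left(-4 + O\right) \left(2 + 4\right) = \left(-4 + O\right) 6 = -24 + 6 O$)
$s = -15$ ($s = \left(-3\right) 5 = -15$)
$\left(s - 71\right) M{\left(-7 \right)} = \left(-15 - 71\right) \left(-24 + 6 \left(-7\right)\right) = - 86 \left(-24 - 42\right) = \left(-86\right) \left(-66\right) = 5676$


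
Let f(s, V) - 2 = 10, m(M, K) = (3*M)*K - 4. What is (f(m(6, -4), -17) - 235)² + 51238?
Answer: 100967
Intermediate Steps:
m(M, K) = -4 + 3*K*M (m(M, K) = 3*K*M - 4 = -4 + 3*K*M)
f(s, V) = 12 (f(s, V) = 2 + 10 = 12)
(f(m(6, -4), -17) - 235)² + 51238 = (12 - 235)² + 51238 = (-223)² + 51238 = 49729 + 51238 = 100967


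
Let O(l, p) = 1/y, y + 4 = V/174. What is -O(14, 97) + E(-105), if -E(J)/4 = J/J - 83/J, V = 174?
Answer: -239/35 ≈ -6.8286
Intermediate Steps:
y = -3 (y = -4 + 174/174 = -4 + 174*(1/174) = -4 + 1 = -3)
O(l, p) = -⅓ (O(l, p) = 1/(-3) = -⅓)
E(J) = -4 + 332/J (E(J) = -4*(J/J - 83/J) = -4*(1 - 83/J) = -4 + 332/J)
-O(14, 97) + E(-105) = -1*(-⅓) + (-4 + 332/(-105)) = ⅓ + (-4 + 332*(-1/105)) = ⅓ + (-4 - 332/105) = ⅓ - 752/105 = -239/35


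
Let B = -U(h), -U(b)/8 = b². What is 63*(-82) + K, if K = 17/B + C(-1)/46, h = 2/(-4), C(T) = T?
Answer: -118623/23 ≈ -5157.5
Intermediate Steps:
h = -½ (h = 2*(-¼) = -½ ≈ -0.50000)
U(b) = -8*b²
B = 2 (B = -(-8)*(-½)² = -(-8)/4 = -1*(-2) = 2)
K = 195/23 (K = 17/2 - 1/46 = 195/23 ≈ 8.4783)
63*(-82) + K = 63*(-82) + 195/23 = -5166 + 195/23 = -118623/23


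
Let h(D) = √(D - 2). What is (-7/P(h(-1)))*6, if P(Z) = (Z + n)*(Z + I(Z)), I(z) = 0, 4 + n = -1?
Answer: 3/2 - 5*I*√3/2 ≈ 1.5 - 4.3301*I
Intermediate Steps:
n = -5 (n = -4 - 1 = -5)
h(D) = √(-2 + D)
P(Z) = Z*(-5 + Z) (P(Z) = (Z - 5)*(Z + 0) = (-5 + Z)*Z = Z*(-5 + Z))
(-7/P(h(-1)))*6 = (-7/(√(-2 - 1)*(-5 + √(-2 - 1))))*6 = (-7/(√(-3)*(-5 + √(-3))))*6 = (-7/((I*√3)*(-5 + I*√3)))*6 = (-7/(I*√3*(-5 + I*√3)))*6 = (-I*√3/(3*(-5 + I*√3))*(-7))*6 = (7*I*√3/(3*(-5 + I*√3)))*6 = 14*I*√3/(-5 + I*√3)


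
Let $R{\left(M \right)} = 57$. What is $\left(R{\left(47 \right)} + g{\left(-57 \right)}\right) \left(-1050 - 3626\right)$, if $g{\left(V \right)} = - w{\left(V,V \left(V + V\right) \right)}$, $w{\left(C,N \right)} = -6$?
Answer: $-294588$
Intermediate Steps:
$g{\left(V \right)} = 6$ ($g{\left(V \right)} = \left(-1\right) \left(-6\right) = 6$)
$\left(R{\left(47 \right)} + g{\left(-57 \right)}\right) \left(-1050 - 3626\right) = \left(57 + 6\right) \left(-1050 - 3626\right) = 63 \left(-4676\right) = -294588$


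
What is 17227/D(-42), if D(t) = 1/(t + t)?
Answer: -1447068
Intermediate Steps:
D(t) = 1/(2*t)
17227/D(-42) = 17227/(((½)/(-42))) = 17227/(((½)*(-1/42))) = 17227/(-1/84) = 17227*(-84) = -1447068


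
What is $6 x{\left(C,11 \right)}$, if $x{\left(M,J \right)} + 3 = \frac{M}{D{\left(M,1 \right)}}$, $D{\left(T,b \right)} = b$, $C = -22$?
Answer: $-150$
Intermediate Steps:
$x{\left(M,J \right)} = -3 + M$ ($x{\left(M,J \right)} = -3 + \frac{M}{1} = -3 + M 1 = -3 + M$)
$6 x{\left(C,11 \right)} = 6 \left(-3 - 22\right) = 6 \left(-25\right) = -150$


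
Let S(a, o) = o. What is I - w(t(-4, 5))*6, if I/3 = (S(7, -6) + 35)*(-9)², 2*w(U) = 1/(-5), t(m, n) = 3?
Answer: 35238/5 ≈ 7047.6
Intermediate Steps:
w(U) = -⅒ (w(U) = (½)/(-5) = (½)*(-⅕) = -⅒)
I = 7047 (I = 3*((-6 + 35)*(-9)²) = 3*(29*81) = 3*2349 = 7047)
I - w(t(-4, 5))*6 = 7047 - (-1)*6/10 = 7047 - 1*(-⅗) = 7047 + ⅗ = 35238/5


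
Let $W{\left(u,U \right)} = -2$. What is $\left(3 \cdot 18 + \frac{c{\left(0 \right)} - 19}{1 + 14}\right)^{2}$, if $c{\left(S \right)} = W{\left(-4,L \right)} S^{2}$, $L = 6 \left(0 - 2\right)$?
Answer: $\frac{625681}{225} \approx 2780.8$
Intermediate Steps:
$L = -12$ ($L = 6 \left(-2\right) = -12$)
$c{\left(S \right)} = - 2 S^{2}$
$\left(3 \cdot 18 + \frac{c{\left(0 \right)} - 19}{1 + 14}\right)^{2} = \left(3 \cdot 18 + \frac{- 2 \cdot 0^{2} - 19}{1 + 14}\right)^{2} = \left(54 + \frac{\left(-2\right) 0 - 19}{15}\right)^{2} = \left(54 + \left(0 - 19\right) \frac{1}{15}\right)^{2} = \left(54 - \frac{19}{15}\right)^{2} = \left(\frac{791}{15}\right)^{2} = \frac{625681}{225}$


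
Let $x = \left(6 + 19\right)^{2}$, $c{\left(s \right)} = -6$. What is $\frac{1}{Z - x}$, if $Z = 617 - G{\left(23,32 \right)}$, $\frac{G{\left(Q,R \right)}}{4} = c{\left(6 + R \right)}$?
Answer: $\frac{1}{16} \approx 0.0625$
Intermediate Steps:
$G{\left(Q,R \right)} = -24$ ($G{\left(Q,R \right)} = 4 \left(-6\right) = -24$)
$Z = 641$ ($Z = 617 - -24 = 617 + 24 = 641$)
$x = 625$ ($x = 25^{2} = 625$)
$\frac{1}{Z - x} = \frac{1}{641 - 625} = \frac{1}{16}$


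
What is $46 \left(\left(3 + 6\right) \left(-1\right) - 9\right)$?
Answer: $-828$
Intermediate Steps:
$46 \left(\left(3 + 6\right) \left(-1\right) - 9\right) = 46 \left(9 \left(-1\right) - 9\right) = 46 \left(-9 - 9\right) = 46 \left(-18\right) = -828$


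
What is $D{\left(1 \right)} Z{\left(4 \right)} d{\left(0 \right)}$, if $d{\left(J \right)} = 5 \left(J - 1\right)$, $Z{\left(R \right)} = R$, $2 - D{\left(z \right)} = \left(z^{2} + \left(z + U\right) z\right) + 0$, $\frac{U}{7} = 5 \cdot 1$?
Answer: $700$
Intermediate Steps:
$U = 35$ ($U = 7 \cdot 5 \cdot 1 = 7 \cdot 5 = 35$)
$D{\left(z \right)} = 2 - z^{2} - z \left(35 + z\right)$ ($D{\left(z \right)} = 2 - \left(\left(z^{2} + \left(z + 35\right) z\right) + 0\right) = 2 - \left(\left(z^{2} + \left(35 + z\right) z\right) + 0\right) = 2 - \left(\left(z^{2} + z \left(35 + z\right)\right) + 0\right) = 2 - \left(z^{2} + z \left(35 + z\right)\right) = 2 - z^{2} - z \left(35 + z\right)$)
$d{\left(J \right)} = -5 + 5 J$ ($d{\left(J \right)} = 5 \left(-1 + J\right) = -5 + 5 J$)
$D{\left(1 \right)} Z{\left(4 \right)} d{\left(0 \right)} = \left(2 - 35 - 2 \cdot 1^{2}\right) 4 \left(-5 + 5 \cdot 0\right) = \left(2 - 35 - 2\right) 4 \left(-5 + 0\right) = \left(2 - 35 - 2\right) 4 \left(-5\right) = \left(-35\right) 4 \left(-5\right) = \left(-140\right) \left(-5\right) = 700$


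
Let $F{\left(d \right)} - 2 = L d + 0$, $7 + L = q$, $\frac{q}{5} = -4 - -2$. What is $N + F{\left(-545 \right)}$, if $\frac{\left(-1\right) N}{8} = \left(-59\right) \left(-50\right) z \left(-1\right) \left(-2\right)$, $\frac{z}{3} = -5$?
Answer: $717267$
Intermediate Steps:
$z = -15$ ($z = 3 \left(-5\right) = -15$)
$q = -10$ ($q = 5 \left(-4 - -2\right) = 5 \left(-4 + 2\right) = 5 \left(-2\right) = -10$)
$L = -17$ ($L = -7 - 10 = -17$)
$N = 708000$ ($N = - 8 \left(-59\right) \left(-50\right) \left(-15\right) \left(-1\right) \left(-2\right) = - 8 \cdot 2950 \cdot 15 \left(-2\right) = - 8 \cdot 2950 \left(-30\right) = \left(-8\right) \left(-88500\right) = 708000$)
$F{\left(d \right)} = 2 - 17 d$ ($F{\left(d \right)} = 2 + \left(- 17 d + 0\right) = 2 - 17 d$)
$N + F{\left(-545 \right)} = 708000 + \left(2 - -9265\right) = 708000 + \left(2 + 9265\right) = 708000 + 9267 = 717267$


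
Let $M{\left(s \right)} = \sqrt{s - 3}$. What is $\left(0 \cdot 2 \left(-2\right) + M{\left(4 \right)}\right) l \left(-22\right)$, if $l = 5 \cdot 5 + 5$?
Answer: $-660$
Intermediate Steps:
$M{\left(s \right)} = \sqrt{-3 + s}$
$l = 30$ ($l = 25 + 5 = 30$)
$\left(0 \cdot 2 \left(-2\right) + M{\left(4 \right)}\right) l \left(-22\right) = \left(0 \cdot 2 \left(-2\right) + \sqrt{-3 + 4}\right) 30 \left(-22\right) = \left(0 \left(-4\right) + \sqrt{1}\right) 30 \left(-22\right) = \left(0 + 1\right) 30 \left(-22\right) = 1 \cdot 30 \left(-22\right) = 30 \left(-22\right) = -660$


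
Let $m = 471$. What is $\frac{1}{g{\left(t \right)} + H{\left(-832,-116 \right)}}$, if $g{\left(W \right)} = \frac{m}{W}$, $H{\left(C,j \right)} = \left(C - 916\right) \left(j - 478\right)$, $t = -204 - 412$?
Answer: $\frac{616}{639599721} \approx 9.631 \cdot 10^{-7}$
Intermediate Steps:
$t = -616$ ($t = -204 - 412 = -616$)
$H{\left(C,j \right)} = \left(-916 + C\right) \left(-478 + j\right)$
$g{\left(W \right)} = \frac{471}{W}$
$\frac{1}{g{\left(t \right)} + H{\left(-832,-116 \right)}} = \frac{1}{\frac{471}{-616} - -1038312} = \frac{1}{471 \left(- \frac{1}{616}\right) + \left(437848 + 106256 + 397696 + 96512\right)} = \frac{1}{- \frac{471}{616} + 1038312} = \frac{1}{\frac{639599721}{616}} = \frac{616}{639599721}$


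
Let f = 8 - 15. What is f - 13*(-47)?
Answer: 604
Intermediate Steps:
f = -7
f - 13*(-47) = -7 - 13*(-47) = -7 + 611 = 604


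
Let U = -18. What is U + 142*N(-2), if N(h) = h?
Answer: -302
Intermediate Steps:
U + 142*N(-2) = -18 + 142*(-2) = -18 - 284 = -302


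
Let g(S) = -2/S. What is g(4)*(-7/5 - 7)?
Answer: 21/5 ≈ 4.2000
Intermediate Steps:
g(4)*(-7/5 - 7) = (-2/4)*(-7/5 - 7) = (-2*1/4)*(-7/5 - 7) = -(-1*7/5 - 7)/2 = -(-7/5 - 7)/2 = -1/2*(-42/5) = 21/5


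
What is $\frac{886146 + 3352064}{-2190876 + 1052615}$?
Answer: $- \frac{4238210}{1138261} \approx -3.7234$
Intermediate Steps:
$\frac{886146 + 3352064}{-2190876 + 1052615} = \frac{4238210}{-1138261} = 4238210 \left(- \frac{1}{1138261}\right) = - \frac{4238210}{1138261}$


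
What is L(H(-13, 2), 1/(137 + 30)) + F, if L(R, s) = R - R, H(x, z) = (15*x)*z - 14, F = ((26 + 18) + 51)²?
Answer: 9025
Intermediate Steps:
F = 9025 (F = (44 + 51)² = 95² = 9025)
H(x, z) = -14 + 15*x*z (H(x, z) = 15*x*z - 14 = -14 + 15*x*z)
L(R, s) = 0
L(H(-13, 2), 1/(137 + 30)) + F = 0 + 9025 = 9025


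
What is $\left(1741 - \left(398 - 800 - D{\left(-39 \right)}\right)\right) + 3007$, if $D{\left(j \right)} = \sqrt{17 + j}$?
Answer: $5150 + i \sqrt{22} \approx 5150.0 + 4.6904 i$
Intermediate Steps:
$\left(1741 - \left(398 - 800 - D{\left(-39 \right)}\right)\right) + 3007 = \left(1741 - \left(398 - 800 - \sqrt{17 - 39}\right)\right) + 3007 = \left(1741 + \left(\sqrt{-22} - \left(398 - 800\right)\right)\right) + 3007 = \left(1741 + \left(i \sqrt{22} - -402\right)\right) + 3007 = \left(1741 + \left(i \sqrt{22} + 402\right)\right) + 3007 = \left(1741 + \left(402 + i \sqrt{22}\right)\right) + 3007 = \left(2143 + i \sqrt{22}\right) + 3007 = 5150 + i \sqrt{22}$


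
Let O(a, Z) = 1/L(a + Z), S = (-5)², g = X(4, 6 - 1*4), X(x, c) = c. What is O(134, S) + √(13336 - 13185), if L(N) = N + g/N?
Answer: 159/25283 + √151 ≈ 12.294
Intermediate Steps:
g = 2 (g = 6 - 1*4 = 6 - 4 = 2)
L(N) = N + 2/N
S = 25
O(a, Z) = 1/(Z + a + 2/(Z + a)) (O(a, Z) = 1/((a + Z) + 2/(a + Z)) = 1/((Z + a) + 2/(Z + a)) = 1/(Z + a + 2/(Z + a)))
O(134, S) + √(13336 - 13185) = (25 + 134)/(2 + (25 + 134)²) + √(13336 - 13185) = 159/(2 + 159²) + √151 = 159/(2 + 25281) + √151 = 159/25283 + √151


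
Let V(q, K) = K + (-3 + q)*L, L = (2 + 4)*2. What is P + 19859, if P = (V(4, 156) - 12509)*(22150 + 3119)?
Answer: -311824870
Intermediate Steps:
L = 12 (L = 6*2 = 12)
V(q, K) = -36 + K + 12*q (V(q, K) = K + (-3 + q)*12 = K + (-36 + 12*q) = -36 + K + 12*q)
P = -311844729 (P = ((-36 + 156 + 12*4) - 12509)*(22150 + 3119) = ((-36 + 156 + 48) - 12509)*25269 = (168 - 12509)*25269 = -12341*25269 = -311844729)
P + 19859 = -311844729 + 19859 = -311824870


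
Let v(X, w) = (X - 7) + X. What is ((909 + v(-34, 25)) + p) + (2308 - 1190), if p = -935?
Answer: 1017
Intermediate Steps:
v(X, w) = -7 + 2*X (v(X, w) = (-7 + X) + X = -7 + 2*X)
((909 + v(-34, 25)) + p) + (2308 - 1190) = ((909 + (-7 + 2*(-34))) - 935) + (2308 - 1190) = ((909 + (-7 - 68)) - 935) + 1118 = ((909 - 75) - 935) + 1118 = (834 - 935) + 1118 = -101 + 1118 = 1017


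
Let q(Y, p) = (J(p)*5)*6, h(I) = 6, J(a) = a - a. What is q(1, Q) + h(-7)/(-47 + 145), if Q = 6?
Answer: 3/49 ≈ 0.061224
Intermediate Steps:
J(a) = 0
q(Y, p) = 0 (q(Y, p) = (0*5)*6 = 0*6 = 0)
q(1, Q) + h(-7)/(-47 + 145) = 0 + 6/(-47 + 145) = 0 + 6/98 = 0 + (1/98)*6 = 0 + 3/49 = 3/49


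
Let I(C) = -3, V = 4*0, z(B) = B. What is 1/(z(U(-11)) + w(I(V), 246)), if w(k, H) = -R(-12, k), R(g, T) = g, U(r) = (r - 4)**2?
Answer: 1/237 ≈ 0.0042194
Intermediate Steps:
U(r) = (-4 + r)**2
V = 0
w(k, H) = 12 (w(k, H) = -1*(-12) = 12)
1/(z(U(-11)) + w(I(V), 246)) = 1/((-4 - 11)**2 + 12) = 1/((-15)**2 + 12) = 1/(225 + 12) = 1/237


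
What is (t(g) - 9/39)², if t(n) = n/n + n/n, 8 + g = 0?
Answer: 529/169 ≈ 3.1302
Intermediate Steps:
g = -8 (g = -8 + 0 = -8)
t(n) = 2 (t(n) = 1 + 1 = 2)
(t(g) - 9/39)² = (2 - 9/39)² = (2 - 9*1/39)² = (2 - 3/13)² = (23/13)² = 529/169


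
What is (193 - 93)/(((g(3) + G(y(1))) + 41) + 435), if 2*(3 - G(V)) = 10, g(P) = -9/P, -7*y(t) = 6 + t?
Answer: 100/471 ≈ 0.21231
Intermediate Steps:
y(t) = -6/7 - t/7 (y(t) = -(6 + t)/7 = -6/7 - t/7)
G(V) = -2 (G(V) = 3 - 1/2*10 = 3 - 5 = -2)
(193 - 93)/(((g(3) + G(y(1))) + 41) + 435) = (193 - 93)/(((-9/3 - 2) + 41) + 435) = 100/(((-9*1/3 - 2) + 41) + 435) = 100/(((-3 - 2) + 41) + 435) = 100/((-5 + 41) + 435) = 100/(36 + 435) = 100/471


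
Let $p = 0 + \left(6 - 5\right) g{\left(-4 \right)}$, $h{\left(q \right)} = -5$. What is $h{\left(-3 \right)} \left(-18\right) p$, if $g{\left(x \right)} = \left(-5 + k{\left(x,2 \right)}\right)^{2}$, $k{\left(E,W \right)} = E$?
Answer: $7290$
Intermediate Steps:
$g{\left(x \right)} = \left(-5 + x\right)^{2}$
$p = 81$ ($p = 0 + \left(6 - 5\right) \left(-5 - 4\right)^{2} = 0 + 1 \left(-9\right)^{2} = 0 + 1 \cdot 81 = 0 + 81 = 81$)
$h{\left(-3 \right)} \left(-18\right) p = \left(-5\right) \left(-18\right) 81 = 90 \cdot 81 = 7290$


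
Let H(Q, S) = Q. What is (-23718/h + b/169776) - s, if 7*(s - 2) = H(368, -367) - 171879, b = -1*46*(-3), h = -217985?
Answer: 1057815989196601/43176724920 ≈ 24500.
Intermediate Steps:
b = 138 (b = -46*(-3) = 138)
s = -171497/7 (s = 2 + (368 - 171879)/7 = 2 + (⅐)*(-171511) = 2 - 171511/7 = -171497/7 ≈ -24500.)
(-23718/h + b/169776) - s = (-23718/(-217985) + 138/169776) - 1*(-171497/7) = (-23718*(-1/217985) + 138*(1/169776)) + 171497/7 = (23718/217985 + 23/28296) + 171497/7 = 676138183/6168103560 + 171497/7 = 1057815989196601/43176724920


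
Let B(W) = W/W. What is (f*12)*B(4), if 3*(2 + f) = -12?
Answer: -72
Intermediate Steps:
f = -6 (f = -2 + (1/3)*(-12) = -2 - 4 = -6)
B(W) = 1
(f*12)*B(4) = -6*12*1 = -72*1 = -72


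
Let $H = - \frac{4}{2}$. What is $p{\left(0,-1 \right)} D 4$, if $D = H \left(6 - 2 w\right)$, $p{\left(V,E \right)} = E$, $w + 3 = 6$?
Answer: $0$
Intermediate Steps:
$w = 3$ ($w = -3 + 6 = 3$)
$H = -2$ ($H = \left(-4\right) \frac{1}{2} = -2$)
$D = 0$ ($D = - 2 \left(6 - 6\right) = \left(-2\right) 0 = 0$)
$p{\left(0,-1 \right)} D 4 = \left(-1\right) 0 \cdot 4 = 0 \cdot 4 = 0$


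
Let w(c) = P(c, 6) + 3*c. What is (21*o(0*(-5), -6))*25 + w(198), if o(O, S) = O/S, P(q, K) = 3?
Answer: 597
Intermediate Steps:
w(c) = 3 + 3*c
(21*o(0*(-5), -6))*25 + w(198) = (21*((0*(-5))/(-6)))*25 + (3 + 3*198) = (21*(0*(-1/6)))*25 + (3 + 594) = (21*0)*25 + 597 = 0*25 + 597 = 0 + 597 = 597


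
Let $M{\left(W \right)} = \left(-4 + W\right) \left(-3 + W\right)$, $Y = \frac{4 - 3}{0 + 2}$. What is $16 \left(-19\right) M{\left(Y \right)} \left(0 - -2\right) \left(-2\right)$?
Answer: $10640$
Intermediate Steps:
$Y = \frac{1}{2}$ ($Y = 1 \cdot \frac{1}{2} = \frac{1}{2} \approx 0.5$)
$16 \left(-19\right) M{\left(Y \right)} \left(0 - -2\right) \left(-2\right) = 16 \left(-19\right) \left(12 + \left(\frac{1}{2}\right)^{2} - \frac{7}{2}\right) \left(0 - -2\right) \left(-2\right) = - 304 \left(12 + \frac{1}{4} - \frac{7}{2}\right) \left(0 + 2\right) \left(-2\right) = - 304 \cdot \frac{35}{4} \cdot 2 \left(-2\right) = - 304 \cdot \frac{35}{2} \left(-2\right) = \left(-304\right) \left(-35\right) = 10640$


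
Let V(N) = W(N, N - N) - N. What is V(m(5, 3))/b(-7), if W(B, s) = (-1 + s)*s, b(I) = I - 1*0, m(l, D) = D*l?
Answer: 15/7 ≈ 2.1429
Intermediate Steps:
b(I) = I (b(I) = I + 0 = I)
W(B, s) = s*(-1 + s)
V(N) = -N (V(N) = (N - N)*(-1 + (N - N)) - N = 0*(-1 + 0) - N = 0*(-1) - N = 0 - N = -N)
V(m(5, 3))/b(-7) = -3*5/(-7) = -1*15*(-⅐) = -15*(-⅐) = 15/7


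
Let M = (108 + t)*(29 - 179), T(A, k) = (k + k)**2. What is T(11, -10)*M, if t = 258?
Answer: -21960000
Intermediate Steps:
T(A, k) = 4*k**2 (T(A, k) = (2*k)**2 = 4*k**2)
M = -54900 (M = (108 + 258)*(29 - 179) = 366*(-150) = -54900)
T(11, -10)*M = (4*(-10)**2)*(-54900) = (4*100)*(-54900) = 400*(-54900) = -21960000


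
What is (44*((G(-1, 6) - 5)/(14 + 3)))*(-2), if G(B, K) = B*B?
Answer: 352/17 ≈ 20.706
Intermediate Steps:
G(B, K) = B²
(44*((G(-1, 6) - 5)/(14 + 3)))*(-2) = (44*(((-1)² - 5)/(14 + 3)))*(-2) = (44*((1 - 5)/17))*(-2) = (44*(-4*1/17))*(-2) = (44*(-4/17))*(-2) = -176/17*(-2) = 352/17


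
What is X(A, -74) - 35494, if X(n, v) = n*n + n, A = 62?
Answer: -31588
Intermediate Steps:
X(n, v) = n + n² (X(n, v) = n² + n = n + n²)
X(A, -74) - 35494 = 62*(1 + 62) - 35494 = 62*63 - 35494 = 3906 - 35494 = -31588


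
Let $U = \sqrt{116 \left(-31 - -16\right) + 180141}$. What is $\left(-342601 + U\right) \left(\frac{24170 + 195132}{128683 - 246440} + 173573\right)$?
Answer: $- \frac{7002495998069859}{117757} + \frac{20439216459 \sqrt{178401}}{117757} \approx -5.9392 \cdot 10^{10}$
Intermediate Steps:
$U = \sqrt{178401}$ ($U = \sqrt{116 \left(-31 + 16\right) + 180141} = \sqrt{116 \left(-15\right) + 180141} = \sqrt{-1740 + 180141} = \sqrt{178401} \approx 422.38$)
$\left(-342601 + U\right) \left(\frac{24170 + 195132}{128683 - 246440} + 173573\right) = \left(-342601 + \sqrt{178401}\right) \left(\frac{24170 + 195132}{128683 - 246440} + 173573\right) = \left(-342601 + \sqrt{178401}\right) \left(\frac{219302}{-117757} + 173573\right) = \left(-342601 + \sqrt{178401}\right) \left(219302 \left(- \frac{1}{117757}\right) + 173573\right) = \left(-342601 + \sqrt{178401}\right) \left(- \frac{219302}{117757} + 173573\right) = \left(-342601 + \sqrt{178401}\right) \frac{20439216459}{117757} = - \frac{7002495998069859}{117757} + \frac{20439216459 \sqrt{178401}}{117757}$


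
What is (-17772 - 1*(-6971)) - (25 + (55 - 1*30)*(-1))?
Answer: -10801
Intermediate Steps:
(-17772 - 1*(-6971)) - (25 + (55 - 1*30)*(-1)) = (-17772 + 6971) - (25 + (55 - 30)*(-1)) = -10801 - (25 + 25*(-1)) = -10801 - (25 - 25) = -10801 - 1*0 = -10801 + 0 = -10801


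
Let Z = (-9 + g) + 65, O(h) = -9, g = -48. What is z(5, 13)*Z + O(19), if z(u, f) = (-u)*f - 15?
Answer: -649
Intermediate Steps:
z(u, f) = -15 - f*u (z(u, f) = -f*u - 15 = -15 - f*u)
Z = 8 (Z = (-9 - 48) + 65 = -57 + 65 = 8)
z(5, 13)*Z + O(19) = (-15 - 1*13*5)*8 - 9 = (-15 - 65)*8 - 9 = -80*8 - 9 = -640 - 9 = -649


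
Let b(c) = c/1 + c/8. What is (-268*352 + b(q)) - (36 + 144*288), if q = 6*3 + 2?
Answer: -271643/2 ≈ -1.3582e+5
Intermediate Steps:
q = 20 (q = 18 + 2 = 20)
b(c) = 9*c/8 (b(c) = c*1 + c*(1/8) = c + c/8 = 9*c/8)
(-268*352 + b(q)) - (36 + 144*288) = (-268*352 + (9/8)*20) - (36 + 144*288) = (-94336 + 45/2) - (36 + 41472) = -188627/2 - 1*41508 = -188627/2 - 41508 = -271643/2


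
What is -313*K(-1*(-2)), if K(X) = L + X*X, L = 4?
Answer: -2504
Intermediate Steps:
K(X) = 4 + X**2 (K(X) = 4 + X*X = 4 + X**2)
-313*K(-1*(-2)) = -313*(4 + (-1*(-2))**2) = -313*(4 + 2**2) = -313*(4 + 4) = -313*8 = -2504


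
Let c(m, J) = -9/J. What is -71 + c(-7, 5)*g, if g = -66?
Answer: 239/5 ≈ 47.800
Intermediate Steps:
-71 + c(-7, 5)*g = -71 - 9/5*(-66) = -71 + 594/5 = 239/5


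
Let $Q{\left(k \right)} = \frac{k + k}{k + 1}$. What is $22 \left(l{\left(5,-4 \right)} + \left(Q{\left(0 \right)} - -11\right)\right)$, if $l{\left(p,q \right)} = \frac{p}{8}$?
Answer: $\frac{1023}{4} \approx 255.75$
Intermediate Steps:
$l{\left(p,q \right)} = \frac{p}{8}$ ($l{\left(p,q \right)} = p \frac{1}{8} = \frac{p}{8}$)
$Q{\left(k \right)} = \frac{2 k}{1 + k}$
$22 \left(l{\left(5,-4 \right)} + \left(Q{\left(0 \right)} - -11\right)\right) = 22 \left(\frac{1}{8} \cdot 5 + \left(2 \cdot 0 \frac{1}{1 + 0} - -11\right)\right) = 22 \left(\frac{5}{8} + \left(2 \cdot 0 \cdot 1^{-1} + 11\right)\right) = 22 \left(\frac{5}{8} + \left(2 \cdot 0 \cdot 1 + 11\right)\right) = 22 \left(\frac{5}{8} + \left(0 + 11\right)\right) = 22 \left(\frac{5}{8} + 11\right) = 22 \cdot \frac{93}{8} = \frac{1023}{4}$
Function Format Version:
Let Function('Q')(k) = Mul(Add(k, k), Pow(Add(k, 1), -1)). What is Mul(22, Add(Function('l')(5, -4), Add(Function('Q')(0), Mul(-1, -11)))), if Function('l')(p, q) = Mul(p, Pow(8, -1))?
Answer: Rational(1023, 4) ≈ 255.75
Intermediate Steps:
Function('l')(p, q) = Mul(Rational(1, 8), p) (Function('l')(p, q) = Mul(p, Rational(1, 8)) = Mul(Rational(1, 8), p))
Function('Q')(k) = Mul(2, k, Pow(Add(1, k), -1)) (Function('Q')(k) = Mul(Mul(2, k), Pow(Add(1, k), -1)) = Mul(2, k, Pow(Add(1, k), -1)))
Mul(22, Add(Function('l')(5, -4), Add(Function('Q')(0), Mul(-1, -11)))) = Mul(22, Add(Mul(Rational(1, 8), 5), Add(Mul(2, 0, Pow(Add(1, 0), -1)), Mul(-1, -11)))) = Mul(22, Add(Rational(5, 8), Add(Mul(2, 0, Pow(1, -1)), 11))) = Mul(22, Add(Rational(5, 8), Add(Mul(2, 0, 1), 11))) = Mul(22, Add(Rational(5, 8), Add(0, 11))) = Mul(22, Add(Rational(5, 8), 11)) = Mul(22, Rational(93, 8)) = Rational(1023, 4)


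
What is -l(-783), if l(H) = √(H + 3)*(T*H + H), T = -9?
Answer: -12528*I*√195 ≈ -1.7494e+5*I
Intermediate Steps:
l(H) = -8*H*√(3 + H) (l(H) = √(H + 3)*(-9*H + H) = √(3 + H)*(-8*H) = -8*H*√(3 + H))
-l(-783) = -(-8)*(-783)*√(3 - 783) = -(-8)*(-783)*√(-780) = -(-8)*(-783)*2*I*√195 = -12528*I*√195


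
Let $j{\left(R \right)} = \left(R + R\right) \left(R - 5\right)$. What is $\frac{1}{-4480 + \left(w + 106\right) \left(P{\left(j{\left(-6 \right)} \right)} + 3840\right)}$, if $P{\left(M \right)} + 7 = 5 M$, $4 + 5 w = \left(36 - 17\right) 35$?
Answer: $\frac{5}{5328763} \approx 9.383 \cdot 10^{-7}$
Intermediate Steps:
$j{\left(R \right)} = 2 R \left(-5 + R\right)$
$w = \frac{661}{5}$ ($w = - \frac{4}{5} + \frac{\left(36 - 17\right) 35}{5} = - \frac{4}{5} + \frac{19 \cdot 35}{5} = - \frac{4}{5} + \frac{1}{5} \cdot 665 = - \frac{4}{5} + 133 = \frac{661}{5} \approx 132.2$)
$P{\left(M \right)} = -7 + 5 M$
$\frac{1}{-4480 + \left(w + 106\right) \left(P{\left(j{\left(-6 \right)} \right)} + 3840\right)} = \frac{1}{-4480 + \left(\frac{661}{5} + 106\right) \left(\left(-7 + 5 \cdot 2 \left(-6\right) \left(-5 - 6\right)\right) + 3840\right)} = \frac{1}{-4480 + \frac{1191 \left(\left(-7 + 5 \cdot 2 \left(-6\right) \left(-11\right)\right) + 3840\right)}{5}} = \frac{1}{-4480 + \frac{1191 \left(\left(-7 + 5 \cdot 132\right) + 3840\right)}{5}} = \frac{1}{-4480 + \frac{1191 \left(\left(-7 + 660\right) + 3840\right)}{5}} = \frac{1}{-4480 + \frac{1191 \left(653 + 3840\right)}{5}} = \frac{1}{-4480 + \frac{1191}{5} \cdot 4493} = \frac{1}{-4480 + \frac{5351163}{5}} = \frac{1}{\frac{5328763}{5}} = \frac{5}{5328763}$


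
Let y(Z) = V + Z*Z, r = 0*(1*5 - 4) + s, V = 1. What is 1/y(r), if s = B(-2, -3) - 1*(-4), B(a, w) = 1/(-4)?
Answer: 16/241 ≈ 0.066390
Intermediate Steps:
B(a, w) = -1/4
s = 15/4 (s = -1/4 - 1*(-4) = -1/4 + 4 = 15/4 ≈ 3.7500)
r = 15/4 (r = 0*(1*5 - 4) + 15/4 = 0*(5 - 4) + 15/4 = 0*1 + 15/4 = 0 + 15/4 = 15/4 ≈ 3.7500)
y(Z) = 1 + Z**2 (y(Z) = 1 + Z*Z = 1 + Z**2)
1/y(r) = 1/(1 + (15/4)**2) = 1/(1 + 225/16) = 1/(241/16) = 16/241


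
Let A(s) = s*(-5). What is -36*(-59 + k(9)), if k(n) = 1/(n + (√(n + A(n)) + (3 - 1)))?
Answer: 333072/157 + 216*I/157 ≈ 2121.5 + 1.3758*I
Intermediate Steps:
A(s) = -5*s
k(n) = 1/(2 + n + 2*√(-n)) (k(n) = 1/(n + (√(n - 5*n) + (3 - 1))) = 1/(n + (√(-4*n) + 2)) = 1/(n + (2*√(-n) + 2)) = 1/(n + (2 + 2*√(-n))) = 1/(2 + n + 2*√(-n)))
-36*(-59 + k(9)) = -36*(-59 + 1/(2 + 9 + 2*√(-1*9))) = -36*(-59 + 1/(2 + 9 + 2*√(-9))) = -36*(-59 + 1/(2 + 9 + 2*(3*I))) = -36*(-59 + 1/(2 + 9 + 6*I)) = -36*(-59 + 1/(11 + 6*I)) = -36*(-59 + (11 - 6*I)/157) = 2124 - 36*(11 - 6*I)/157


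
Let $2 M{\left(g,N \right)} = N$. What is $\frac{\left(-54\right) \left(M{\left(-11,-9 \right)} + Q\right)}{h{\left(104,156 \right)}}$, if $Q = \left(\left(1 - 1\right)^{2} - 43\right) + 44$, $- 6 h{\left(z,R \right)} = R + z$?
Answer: $- \frac{567}{130} \approx -4.3615$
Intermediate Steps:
$h{\left(z,R \right)} = - \frac{R}{6} - \frac{z}{6}$ ($h{\left(z,R \right)} = - \frac{R + z}{6} = - \frac{R}{6} - \frac{z}{6}$)
$M{\left(g,N \right)} = \frac{N}{2}$
$Q = 1$ ($Q = \left(0^{2} - 43\right) + 44 = \left(0 - 43\right) + 44 = -43 + 44 = 1$)
$\frac{\left(-54\right) \left(M{\left(-11,-9 \right)} + Q\right)}{h{\left(104,156 \right)}} = \frac{\left(-54\right) \left(\frac{1}{2} \left(-9\right) + 1\right)}{\left(- \frac{1}{6}\right) 156 - \frac{52}{3}} = \frac{\left(-54\right) \left(- \frac{9}{2} + 1\right)}{-26 - \frac{52}{3}} = \frac{\left(-54\right) \left(- \frac{7}{2}\right)}{- \frac{130}{3}} = 189 \left(- \frac{3}{130}\right) = - \frac{567}{130}$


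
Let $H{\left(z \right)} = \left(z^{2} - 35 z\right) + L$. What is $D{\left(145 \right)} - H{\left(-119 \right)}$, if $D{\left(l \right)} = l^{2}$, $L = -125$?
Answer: $2824$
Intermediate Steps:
$H{\left(z \right)} = -125 + z^{2} - 35 z$ ($H{\left(z \right)} = \left(z^{2} - 35 z\right) - 125 = -125 + z^{2} - 35 z$)
$D{\left(145 \right)} - H{\left(-119 \right)} = 145^{2} - \left(-125 + \left(-119\right)^{2} - -4165\right) = 21025 - \left(-125 + 14161 + 4165\right) = 21025 - 18201 = 2824$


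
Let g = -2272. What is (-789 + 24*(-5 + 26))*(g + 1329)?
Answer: 268755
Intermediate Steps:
(-789 + 24*(-5 + 26))*(g + 1329) = (-789 + 24*(-5 + 26))*(-2272 + 1329) = (-789 + 24*21)*(-943) = (-789 + 504)*(-943) = -285*(-943) = 268755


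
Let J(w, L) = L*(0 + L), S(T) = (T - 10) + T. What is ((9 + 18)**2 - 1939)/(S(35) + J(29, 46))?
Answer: -605/1088 ≈ -0.55607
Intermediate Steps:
S(T) = -10 + 2*T (S(T) = (-10 + T) + T = -10 + 2*T)
J(w, L) = L**2 (J(w, L) = L*L = L**2)
((9 + 18)**2 - 1939)/(S(35) + J(29, 46)) = ((9 + 18)**2 - 1939)/((-10 + 2*35) + 46**2) = (27**2 - 1939)/((-10 + 70) + 2116) = (729 - 1939)/(60 + 2116) = -1210/2176 = -1210*1/2176 = -605/1088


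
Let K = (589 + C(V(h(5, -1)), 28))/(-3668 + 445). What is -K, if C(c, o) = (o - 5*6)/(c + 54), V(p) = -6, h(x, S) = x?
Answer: 1285/7032 ≈ 0.18274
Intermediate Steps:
C(c, o) = (-30 + o)/(54 + c) (C(c, o) = (o - 30)/(54 + c) = (-30 + o)/(54 + c))
K = -1285/7032 (K = (589 + (-30 + 28)/(54 - 6))/(-3668 + 445) = (589 - 2/48)/(-3223) = (589 + (1/48)*(-2))*(-1/3223) = (589 - 1/24)*(-1/3223) = (14135/24)*(-1/3223) = -1285/7032 ≈ -0.18274)
-K = -1*(-1285/7032) = 1285/7032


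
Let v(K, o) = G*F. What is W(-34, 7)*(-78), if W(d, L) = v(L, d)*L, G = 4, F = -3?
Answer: 6552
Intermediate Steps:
v(K, o) = -12 (v(K, o) = 4*(-3) = -12)
W(d, L) = -12*L
W(-34, 7)*(-78) = -12*7*(-78) = -84*(-78) = 6552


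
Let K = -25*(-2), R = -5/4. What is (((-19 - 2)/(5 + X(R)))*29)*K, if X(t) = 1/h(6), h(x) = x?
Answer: -182700/31 ≈ -5893.5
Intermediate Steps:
R = -5/4 (R = -5*1/4 = -5/4 ≈ -1.2500)
K = 50
X(t) = 1/6
(((-19 - 2)/(5 + X(R)))*29)*K = (((-19 - 2)/(5 + 1/6))*29)*50 = (-21/31/6*29)*50 = (-21*6/31*29)*50 = -126/31*29*50 = -3654/31*50 = -182700/31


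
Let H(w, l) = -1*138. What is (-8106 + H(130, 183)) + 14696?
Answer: 6452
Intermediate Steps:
H(w, l) = -138
(-8106 + H(130, 183)) + 14696 = (-8106 - 138) + 14696 = -8244 + 14696 = 6452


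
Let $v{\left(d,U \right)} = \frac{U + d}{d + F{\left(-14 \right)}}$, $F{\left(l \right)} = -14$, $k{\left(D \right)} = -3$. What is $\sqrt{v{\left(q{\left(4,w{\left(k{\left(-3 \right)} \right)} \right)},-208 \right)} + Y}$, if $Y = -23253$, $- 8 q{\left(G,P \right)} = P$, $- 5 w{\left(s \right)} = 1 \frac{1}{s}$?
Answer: $\frac{2 i \sqrt{9765833}}{41} \approx 152.44 i$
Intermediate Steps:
$w{\left(s \right)} = - \frac{1}{5 s}$ ($w{\left(s \right)} = - \frac{1 \frac{1}{s}}{5} = - \frac{1}{5 s}$)
$q{\left(G,P \right)} = - \frac{P}{8}$
$v{\left(d,U \right)} = \frac{U + d}{-14 + d}$ ($v{\left(d,U \right)} = \frac{U + d}{d - 14} = \frac{U + d}{-14 + d}$)
$\sqrt{v{\left(q{\left(4,w{\left(k{\left(-3 \right)} \right)} \right)},-208 \right)} + Y} = \sqrt{\frac{-208 - \frac{\left(- \frac{1}{5}\right) \frac{1}{-3}}{8}}{-14 - \frac{\left(- \frac{1}{5}\right) \frac{1}{-3}}{8}} - 23253} = \sqrt{\frac{-208 - \frac{\left(- \frac{1}{5}\right) \left(- \frac{1}{3}\right)}{8}}{-14 - \frac{\left(- \frac{1}{5}\right) \left(- \frac{1}{3}\right)}{8}} - 23253} = \sqrt{\frac{-208 - \frac{1}{120}}{-14 - \frac{1}{120}} - 23253} = \sqrt{\frac{1}{- \frac{1681}{120}} \left(- \frac{24961}{120}\right) - 23253} = \sqrt{\left(- \frac{120}{1681}\right) \left(- \frac{24961}{120}\right) - 23253} = \sqrt{\frac{24961}{1681} - 23253} = \sqrt{- \frac{39063332}{1681}} = \frac{2 i \sqrt{9765833}}{41}$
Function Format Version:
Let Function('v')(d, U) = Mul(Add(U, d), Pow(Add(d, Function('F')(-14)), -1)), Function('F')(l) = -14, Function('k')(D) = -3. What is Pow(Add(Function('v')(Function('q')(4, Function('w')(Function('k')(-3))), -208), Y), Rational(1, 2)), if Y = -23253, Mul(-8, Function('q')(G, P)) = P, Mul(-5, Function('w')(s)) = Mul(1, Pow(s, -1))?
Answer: Mul(Rational(2, 41), I, Pow(9765833, Rational(1, 2))) ≈ Mul(152.44, I)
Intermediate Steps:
Function('w')(s) = Mul(Rational(-1, 5), Pow(s, -1)) (Function('w')(s) = Mul(Rational(-1, 5), Mul(1, Pow(s, -1))) = Mul(Rational(-1, 5), Pow(s, -1)))
Function('q')(G, P) = Mul(Rational(-1, 8), P)
Function('v')(d, U) = Mul(Pow(Add(-14, d), -1), Add(U, d)) (Function('v')(d, U) = Mul(Add(U, d), Pow(Add(d, -14), -1)) = Mul(Add(U, d), Pow(Add(-14, d), -1)) = Mul(Pow(Add(-14, d), -1), Add(U, d)))
Pow(Add(Function('v')(Function('q')(4, Function('w')(Function('k')(-3))), -208), Y), Rational(1, 2)) = Pow(Add(Mul(Pow(Add(-14, Mul(Rational(-1, 8), Mul(Rational(-1, 5), Pow(-3, -1)))), -1), Add(-208, Mul(Rational(-1, 8), Mul(Rational(-1, 5), Pow(-3, -1))))), -23253), Rational(1, 2)) = Pow(Add(Mul(Pow(Add(-14, Mul(Rational(-1, 8), Mul(Rational(-1, 5), Rational(-1, 3)))), -1), Add(-208, Mul(Rational(-1, 8), Mul(Rational(-1, 5), Rational(-1, 3))))), -23253), Rational(1, 2)) = Pow(Add(Mul(Pow(Add(-14, Mul(Rational(-1, 8), Rational(1, 15))), -1), Add(-208, Mul(Rational(-1, 8), Rational(1, 15)))), -23253), Rational(1, 2)) = Pow(Add(Mul(Pow(Add(-14, Rational(-1, 120)), -1), Add(-208, Rational(-1, 120))), -23253), Rational(1, 2)) = Pow(Add(Mul(Pow(Rational(-1681, 120), -1), Rational(-24961, 120)), -23253), Rational(1, 2)) = Pow(Add(Mul(Rational(-120, 1681), Rational(-24961, 120)), -23253), Rational(1, 2)) = Pow(Add(Rational(24961, 1681), -23253), Rational(1, 2)) = Pow(Rational(-39063332, 1681), Rational(1, 2)) = Mul(Rational(2, 41), I, Pow(9765833, Rational(1, 2)))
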